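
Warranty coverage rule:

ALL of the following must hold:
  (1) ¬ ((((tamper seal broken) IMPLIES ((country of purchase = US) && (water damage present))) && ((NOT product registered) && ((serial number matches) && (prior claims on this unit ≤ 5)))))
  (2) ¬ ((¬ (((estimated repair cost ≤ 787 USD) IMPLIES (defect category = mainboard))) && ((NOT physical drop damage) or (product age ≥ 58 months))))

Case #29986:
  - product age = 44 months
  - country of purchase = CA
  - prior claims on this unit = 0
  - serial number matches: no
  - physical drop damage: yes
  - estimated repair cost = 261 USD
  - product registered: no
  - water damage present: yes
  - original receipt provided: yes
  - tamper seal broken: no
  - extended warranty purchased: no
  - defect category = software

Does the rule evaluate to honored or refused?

Honored

Atomic conditions:
  tamper seal broken: no → false
  country of purchase = US: CA == US is false
  water damage present: yes → true
  NOT product registered: no → true
  serial number matches: no → false
  prior claims on this unit ≤ 5: 0 ≤ 5 is true
  estimated repair cost ≤ 787 USD: 261 ≤ 787 is true
  defect category = mainboard: software == mainboard is false
  NOT physical drop damage: yes → false
  product age ≥ 58 months: 44 ≥ 58 is false
Combine:
[1.1.1.2] false AND true = false
[1.1.1] false → false (antecedent false ⇒ implication holds) = true
[1.1.2.2] false AND true = false
[1.1.2] true AND false = false
[1.1] true AND false = false
[1] NOT false = true
[2.1.1.1] true → false = false
[2.1.1] NOT false = true
[2.1.2] false OR false = false
[2.1] true AND false = false
[2] NOT false = true
[root] true AND true = true
Overall: true → honored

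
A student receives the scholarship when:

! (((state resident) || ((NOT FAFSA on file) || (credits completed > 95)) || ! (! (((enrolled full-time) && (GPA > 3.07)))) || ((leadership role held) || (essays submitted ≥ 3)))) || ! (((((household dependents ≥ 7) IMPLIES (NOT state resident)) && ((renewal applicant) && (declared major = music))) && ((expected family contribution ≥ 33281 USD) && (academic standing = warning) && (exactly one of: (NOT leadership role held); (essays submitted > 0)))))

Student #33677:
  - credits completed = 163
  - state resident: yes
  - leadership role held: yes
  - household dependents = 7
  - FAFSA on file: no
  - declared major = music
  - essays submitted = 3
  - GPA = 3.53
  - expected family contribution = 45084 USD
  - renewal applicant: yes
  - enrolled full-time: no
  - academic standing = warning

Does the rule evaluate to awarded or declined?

Awarded

Atomic conditions:
  state resident: yes → true
  NOT FAFSA on file: no → true
  credits completed > 95: 163 > 95 is true
  enrolled full-time: no → false
  GPA > 3.07: 3.53 > 3.07 is true
  leadership role held: yes → true
  essays submitted ≥ 3: 3 ≥ 3 is true
  household dependents ≥ 7: 7 ≥ 7 is true
  NOT state resident: yes → false
  renewal applicant: yes → true
  declared major = music: music == music is true
  expected family contribution ≥ 33281 USD: 45084 ≥ 33281 is true
  academic standing = warning: warning == warning is true
  NOT leadership role held: yes → false
  essays submitted > 0: 3 > 0 is true
Combine:
[1.1.2] true OR true = true
[1.1.3.1.1] false AND true = false
[1.1.3.1] NOT false = true
[1.1.3] NOT true = false
[1.1.4] true OR true = true
[1.1] true OR true OR false OR true = true
[1] NOT true = false
[2.1.1.1] true → false = false
[2.1.1.2] true AND true = true
[2.1.1] false AND true = false
[2.1.2.3] exactly-one(false, true) = true
[2.1.2] true AND true AND true = true
[2.1] false AND true = false
[2] NOT false = true
[root] false OR true = true
Overall: true → awarded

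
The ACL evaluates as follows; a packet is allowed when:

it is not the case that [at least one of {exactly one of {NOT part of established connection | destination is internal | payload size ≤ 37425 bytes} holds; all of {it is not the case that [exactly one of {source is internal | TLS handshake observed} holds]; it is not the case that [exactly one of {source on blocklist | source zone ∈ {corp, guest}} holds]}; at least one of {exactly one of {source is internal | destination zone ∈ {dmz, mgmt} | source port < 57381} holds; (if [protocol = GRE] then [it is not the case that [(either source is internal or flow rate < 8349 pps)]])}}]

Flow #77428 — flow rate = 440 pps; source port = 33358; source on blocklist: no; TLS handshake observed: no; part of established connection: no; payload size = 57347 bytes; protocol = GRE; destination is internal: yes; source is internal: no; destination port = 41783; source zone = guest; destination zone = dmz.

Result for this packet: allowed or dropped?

Allowed

Atomic conditions:
  NOT part of established connection: no → true
  destination is internal: yes → true
  payload size ≤ 37425 bytes: 57347 ≤ 37425 is false
  source is internal: no → false
  TLS handshake observed: no → false
  source on blocklist: no → false
  source zone ∈ {corp, guest}: guest is in the set → true
  destination zone ∈ {dmz, mgmt}: dmz is in the set → true
  source port < 57381: 33358 < 57381 is true
  protocol = GRE: GRE == GRE is true
  flow rate < 8349 pps: 440 < 8349 is true
Combine:
[1.1] exactly-one(true, true, false) = false
[1.2.1.1] exactly-one(false, false) = false
[1.2.1] NOT false = true
[1.2.2.1] exactly-one(false, true) = true
[1.2.2] NOT true = false
[1.2] true AND false = false
[1.3.1] exactly-one(false, true, true) = false
[1.3.2.2.1] false OR true = true
[1.3.2.2] NOT true = false
[1.3.2] true → false = false
[1.3] false OR false = false
[1] false OR false OR false = false
[root] NOT false = true
Overall: true → allowed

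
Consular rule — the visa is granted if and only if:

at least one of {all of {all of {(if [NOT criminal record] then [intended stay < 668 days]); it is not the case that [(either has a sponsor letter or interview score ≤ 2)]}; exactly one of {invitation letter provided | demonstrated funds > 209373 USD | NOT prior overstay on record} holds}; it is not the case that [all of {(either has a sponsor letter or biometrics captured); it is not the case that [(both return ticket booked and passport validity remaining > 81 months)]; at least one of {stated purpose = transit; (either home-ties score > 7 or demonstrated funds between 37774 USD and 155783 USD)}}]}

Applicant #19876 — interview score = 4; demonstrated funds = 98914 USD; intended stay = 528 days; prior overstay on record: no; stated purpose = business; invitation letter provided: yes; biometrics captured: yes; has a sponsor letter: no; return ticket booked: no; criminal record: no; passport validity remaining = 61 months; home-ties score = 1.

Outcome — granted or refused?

Atomic conditions:
  NOT criminal record: no → true
  intended stay < 668 days: 528 < 668 is true
  has a sponsor letter: no → false
  interview score ≤ 2: 4 ≤ 2 is false
  invitation letter provided: yes → true
  demonstrated funds > 209373 USD: 98914 > 209373 is false
  NOT prior overstay on record: no → true
  biometrics captured: yes → true
  return ticket booked: no → false
  passport validity remaining > 81 months: 61 > 81 is false
  stated purpose = transit: business == transit is false
  home-ties score > 7: 1 > 7 is false
  demonstrated funds between 37774 USD and 155783 USD: 98914 in [37774, 155783] is true
Combine:
[1.1.1] true → true = true
[1.1.2.1] false OR false = false
[1.1.2] NOT false = true
[1.1] true AND true = true
[1.2] exactly-one(true, false, true) = false
[1] true AND false = false
[2.1.1] false OR true = true
[2.1.2.1] false AND false = false
[2.1.2] NOT false = true
[2.1.3.2] false OR true = true
[2.1.3] false OR true = true
[2.1] true AND true AND true = true
[2] NOT true = false
[root] false OR false = false
Overall: false → refused

Refused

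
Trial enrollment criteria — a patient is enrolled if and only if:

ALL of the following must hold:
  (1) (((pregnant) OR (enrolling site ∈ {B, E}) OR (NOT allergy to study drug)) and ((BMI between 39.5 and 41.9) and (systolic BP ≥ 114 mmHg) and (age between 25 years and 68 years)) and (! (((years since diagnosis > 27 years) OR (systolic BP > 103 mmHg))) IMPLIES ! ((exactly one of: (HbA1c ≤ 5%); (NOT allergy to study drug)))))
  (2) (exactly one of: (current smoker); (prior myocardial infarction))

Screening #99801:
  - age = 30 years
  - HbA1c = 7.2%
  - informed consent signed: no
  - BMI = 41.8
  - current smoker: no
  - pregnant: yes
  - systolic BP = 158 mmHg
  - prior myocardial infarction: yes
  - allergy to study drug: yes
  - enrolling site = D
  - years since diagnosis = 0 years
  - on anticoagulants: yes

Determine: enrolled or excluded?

Enrolled

Atomic conditions:
  pregnant: yes → true
  enrolling site ∈ {B, E}: D is not in the set → false
  NOT allergy to study drug: yes → false
  BMI between 39.5 and 41.9: 41.8 in [39.5, 41.9] is true
  systolic BP ≥ 114 mmHg: 158 ≥ 114 is true
  age between 25 years and 68 years: 30 in [25, 68] is true
  years since diagnosis > 27 years: 0 > 27 is false
  systolic BP > 103 mmHg: 158 > 103 is true
  HbA1c ≤ 5%: 7.2 ≤ 5 is false
  current smoker: no → false
  prior myocardial infarction: yes → true
Combine:
[1.1] true OR false OR false = true
[1.2] true AND true AND true = true
[1.3.1.1] false OR true = true
[1.3.1] NOT true = false
[1.3.2.1] exactly-one(false, false) = false
[1.3.2] NOT false = true
[1.3] false → true (antecedent false ⇒ implication holds) = true
[1] true AND true AND true = true
[2] exactly-one(false, true) = true
[root] true AND true = true
Overall: true → enrolled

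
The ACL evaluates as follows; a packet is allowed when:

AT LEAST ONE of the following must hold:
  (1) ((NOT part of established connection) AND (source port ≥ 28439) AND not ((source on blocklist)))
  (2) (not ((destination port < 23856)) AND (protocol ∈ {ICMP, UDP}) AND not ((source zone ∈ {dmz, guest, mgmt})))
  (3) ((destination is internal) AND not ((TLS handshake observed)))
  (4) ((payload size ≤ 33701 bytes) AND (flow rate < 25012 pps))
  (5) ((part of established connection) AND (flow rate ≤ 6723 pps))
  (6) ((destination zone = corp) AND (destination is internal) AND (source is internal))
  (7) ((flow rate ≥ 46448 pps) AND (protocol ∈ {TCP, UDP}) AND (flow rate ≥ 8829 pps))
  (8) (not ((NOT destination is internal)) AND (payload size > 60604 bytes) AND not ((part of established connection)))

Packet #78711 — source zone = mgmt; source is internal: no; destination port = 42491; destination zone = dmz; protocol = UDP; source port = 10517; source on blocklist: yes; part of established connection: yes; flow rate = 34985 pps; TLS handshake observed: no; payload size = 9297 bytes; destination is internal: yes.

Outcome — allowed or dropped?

Atomic conditions:
  NOT part of established connection: yes → false
  source port ≥ 28439: 10517 ≥ 28439 is false
  source on blocklist: yes → true
  destination port < 23856: 42491 < 23856 is false
  protocol ∈ {ICMP, UDP}: UDP is in the set → true
  source zone ∈ {dmz, guest, mgmt}: mgmt is in the set → true
  destination is internal: yes → true
  TLS handshake observed: no → false
  payload size ≤ 33701 bytes: 9297 ≤ 33701 is true
  flow rate < 25012 pps: 34985 < 25012 is false
  part of established connection: yes → true
  flow rate ≤ 6723 pps: 34985 ≤ 6723 is false
  destination zone = corp: dmz == corp is false
  source is internal: no → false
  flow rate ≥ 46448 pps: 34985 ≥ 46448 is false
  protocol ∈ {TCP, UDP}: UDP is in the set → true
  flow rate ≥ 8829 pps: 34985 ≥ 8829 is true
  NOT destination is internal: yes → false
  payload size > 60604 bytes: 9297 > 60604 is false
Combine:
[1.3] NOT true = false
[1] false AND false AND false = false
[2.1] NOT false = true
[2.3] NOT true = false
[2] true AND true AND false = false
[3.2] NOT false = true
[3] true AND true = true
[4] true AND false = false
[5] true AND false = false
[6] false AND true AND false = false
[7] false AND true AND true = false
[8.1] NOT false = true
[8.3] NOT true = false
[8] true AND false AND false = false
[root] false OR false OR true OR false OR false OR false OR false OR false = true
Overall: true → allowed

Allowed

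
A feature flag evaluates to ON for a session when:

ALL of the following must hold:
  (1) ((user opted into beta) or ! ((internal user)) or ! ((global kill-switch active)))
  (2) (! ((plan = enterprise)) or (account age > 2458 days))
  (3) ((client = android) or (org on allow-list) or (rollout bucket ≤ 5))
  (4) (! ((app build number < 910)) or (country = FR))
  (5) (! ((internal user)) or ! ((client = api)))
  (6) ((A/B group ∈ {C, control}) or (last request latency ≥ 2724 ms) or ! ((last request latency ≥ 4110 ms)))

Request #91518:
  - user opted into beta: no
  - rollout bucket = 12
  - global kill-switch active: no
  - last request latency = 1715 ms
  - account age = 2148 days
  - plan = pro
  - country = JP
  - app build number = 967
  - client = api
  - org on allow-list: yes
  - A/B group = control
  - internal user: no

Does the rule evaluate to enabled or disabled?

Enabled

Atomic conditions:
  user opted into beta: no → false
  internal user: no → false
  global kill-switch active: no → false
  plan = enterprise: pro == enterprise is false
  account age > 2458 days: 2148 > 2458 is false
  client = android: api == android is false
  org on allow-list: yes → true
  rollout bucket ≤ 5: 12 ≤ 5 is false
  app build number < 910: 967 < 910 is false
  country = FR: JP == FR is false
  client = api: api == api is true
  A/B group ∈ {C, control}: control is in the set → true
  last request latency ≥ 2724 ms: 1715 ≥ 2724 is false
  last request latency ≥ 4110 ms: 1715 ≥ 4110 is false
Combine:
[1.2] NOT false = true
[1.3] NOT false = true
[1] false OR true OR true = true
[2.1] NOT false = true
[2] true OR false = true
[3] false OR true OR false = true
[4.1] NOT false = true
[4] true OR false = true
[5.1] NOT false = true
[5.2] NOT true = false
[5] true OR false = true
[6.3] NOT false = true
[6] true OR false OR true = true
[root] true AND true AND true AND true AND true AND true = true
Overall: true → enabled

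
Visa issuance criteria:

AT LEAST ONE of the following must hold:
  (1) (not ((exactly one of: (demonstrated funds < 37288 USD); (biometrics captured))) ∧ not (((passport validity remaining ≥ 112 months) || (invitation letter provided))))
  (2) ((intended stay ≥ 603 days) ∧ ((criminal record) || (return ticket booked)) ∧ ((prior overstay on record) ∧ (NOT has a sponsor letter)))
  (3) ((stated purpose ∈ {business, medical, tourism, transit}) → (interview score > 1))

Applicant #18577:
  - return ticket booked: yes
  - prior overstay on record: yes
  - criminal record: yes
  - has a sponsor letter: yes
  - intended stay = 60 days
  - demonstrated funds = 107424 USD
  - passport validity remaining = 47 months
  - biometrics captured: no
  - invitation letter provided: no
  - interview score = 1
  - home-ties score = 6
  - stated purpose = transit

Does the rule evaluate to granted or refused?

Atomic conditions:
  demonstrated funds < 37288 USD: 107424 < 37288 is false
  biometrics captured: no → false
  passport validity remaining ≥ 112 months: 47 ≥ 112 is false
  invitation letter provided: no → false
  intended stay ≥ 603 days: 60 ≥ 603 is false
  criminal record: yes → true
  return ticket booked: yes → true
  prior overstay on record: yes → true
  NOT has a sponsor letter: yes → false
  stated purpose ∈ {business, medical, tourism, transit}: transit is in the set → true
  interview score > 1: 1 > 1 is false
Combine:
[1.1.1] exactly-one(false, false) = false
[1.1] NOT false = true
[1.2.1] false OR false = false
[1.2] NOT false = true
[1] true AND true = true
[2.2] true OR true = true
[2.3] true AND false = false
[2] false AND true AND false = false
[3] true → false = false
[root] true OR false OR false = true
Overall: true → granted

Granted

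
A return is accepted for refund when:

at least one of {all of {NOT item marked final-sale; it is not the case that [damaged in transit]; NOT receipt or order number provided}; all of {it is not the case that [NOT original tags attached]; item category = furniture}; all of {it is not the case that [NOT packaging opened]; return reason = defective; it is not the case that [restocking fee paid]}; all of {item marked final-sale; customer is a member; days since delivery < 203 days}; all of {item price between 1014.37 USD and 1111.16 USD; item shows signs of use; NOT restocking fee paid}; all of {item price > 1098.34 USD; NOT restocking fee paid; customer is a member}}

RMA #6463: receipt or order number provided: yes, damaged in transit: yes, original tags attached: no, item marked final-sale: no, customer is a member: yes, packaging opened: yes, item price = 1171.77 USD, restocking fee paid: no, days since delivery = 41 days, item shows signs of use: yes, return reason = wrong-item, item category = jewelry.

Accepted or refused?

Accepted

Atomic conditions:
  NOT item marked final-sale: no → true
  damaged in transit: yes → true
  NOT receipt or order number provided: yes → false
  NOT original tags attached: no → true
  item category = furniture: jewelry == furniture is false
  NOT packaging opened: yes → false
  return reason = defective: wrong-item == defective is false
  restocking fee paid: no → false
  item marked final-sale: no → false
  customer is a member: yes → true
  days since delivery < 203 days: 41 < 203 is true
  item price between 1014.37 USD and 1111.16 USD: 1171.77 in [1014.37, 1111.16] is false
  item shows signs of use: yes → true
  NOT restocking fee paid: no → true
  item price > 1098.34 USD: 1171.77 > 1098.34 is true
Combine:
[1.2] NOT true = false
[1] true AND false AND false = false
[2.1] NOT true = false
[2] false AND false = false
[3.1] NOT false = true
[3.3] NOT false = true
[3] true AND false AND true = false
[4] false AND true AND true = false
[5] false AND true AND true = false
[6] true AND true AND true = true
[root] false OR false OR false OR false OR false OR true = true
Overall: true → accepted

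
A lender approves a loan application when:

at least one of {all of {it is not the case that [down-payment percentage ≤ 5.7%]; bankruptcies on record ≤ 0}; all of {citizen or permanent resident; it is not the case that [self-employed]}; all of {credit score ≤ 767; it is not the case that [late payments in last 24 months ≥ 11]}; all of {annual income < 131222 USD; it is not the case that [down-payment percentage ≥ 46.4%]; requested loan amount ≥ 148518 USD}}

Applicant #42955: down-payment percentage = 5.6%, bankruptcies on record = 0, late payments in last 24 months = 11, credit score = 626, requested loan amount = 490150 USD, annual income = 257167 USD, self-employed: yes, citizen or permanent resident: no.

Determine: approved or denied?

Denied

Atomic conditions:
  down-payment percentage ≤ 5.7%: 5.6 ≤ 5.7 is true
  bankruptcies on record ≤ 0: 0 ≤ 0 is true
  citizen or permanent resident: no → false
  self-employed: yes → true
  credit score ≤ 767: 626 ≤ 767 is true
  late payments in last 24 months ≥ 11: 11 ≥ 11 is true
  annual income < 131222 USD: 257167 < 131222 is false
  down-payment percentage ≥ 46.4%: 5.6 ≥ 46.4 is false
  requested loan amount ≥ 148518 USD: 490150 ≥ 148518 is true
Combine:
[1.1] NOT true = false
[1] false AND true = false
[2.2] NOT true = false
[2] false AND false = false
[3.2] NOT true = false
[3] true AND false = false
[4.2] NOT false = true
[4] false AND true AND true = false
[root] false OR false OR false OR false = false
Overall: false → denied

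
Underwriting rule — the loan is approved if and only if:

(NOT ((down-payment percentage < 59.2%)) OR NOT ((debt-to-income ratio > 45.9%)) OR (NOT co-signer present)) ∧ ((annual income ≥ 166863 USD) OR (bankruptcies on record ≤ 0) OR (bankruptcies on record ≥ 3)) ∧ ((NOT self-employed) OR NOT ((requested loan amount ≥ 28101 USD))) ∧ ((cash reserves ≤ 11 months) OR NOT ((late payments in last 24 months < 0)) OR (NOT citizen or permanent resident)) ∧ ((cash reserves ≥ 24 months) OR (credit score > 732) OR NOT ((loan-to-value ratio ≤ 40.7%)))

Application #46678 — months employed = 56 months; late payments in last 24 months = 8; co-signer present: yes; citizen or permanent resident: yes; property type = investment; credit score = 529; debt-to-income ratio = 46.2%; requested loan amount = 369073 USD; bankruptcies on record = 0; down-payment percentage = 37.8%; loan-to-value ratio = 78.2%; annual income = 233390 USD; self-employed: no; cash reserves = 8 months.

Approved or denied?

Denied

Atomic conditions:
  down-payment percentage < 59.2%: 37.8 < 59.2 is true
  debt-to-income ratio > 45.9%: 46.2 > 45.9 is true
  NOT co-signer present: yes → false
  annual income ≥ 166863 USD: 233390 ≥ 166863 is true
  bankruptcies on record ≤ 0: 0 ≤ 0 is true
  bankruptcies on record ≥ 3: 0 ≥ 3 is false
  NOT self-employed: no → true
  requested loan amount ≥ 28101 USD: 369073 ≥ 28101 is true
  cash reserves ≤ 11 months: 8 ≤ 11 is true
  late payments in last 24 months < 0: 8 < 0 is false
  NOT citizen or permanent resident: yes → false
  cash reserves ≥ 24 months: 8 ≥ 24 is false
  credit score > 732: 529 > 732 is false
  loan-to-value ratio ≤ 40.7%: 78.2 ≤ 40.7 is false
Combine:
[1.1] NOT true = false
[1.2] NOT true = false
[1] false OR false OR false = false
[2] true OR true OR false = true
[3.2] NOT true = false
[3] true OR false = true
[4.2] NOT false = true
[4] true OR true OR false = true
[5.3] NOT false = true
[5] false OR false OR true = true
[root] false AND true AND true AND true AND true = false
Overall: false → denied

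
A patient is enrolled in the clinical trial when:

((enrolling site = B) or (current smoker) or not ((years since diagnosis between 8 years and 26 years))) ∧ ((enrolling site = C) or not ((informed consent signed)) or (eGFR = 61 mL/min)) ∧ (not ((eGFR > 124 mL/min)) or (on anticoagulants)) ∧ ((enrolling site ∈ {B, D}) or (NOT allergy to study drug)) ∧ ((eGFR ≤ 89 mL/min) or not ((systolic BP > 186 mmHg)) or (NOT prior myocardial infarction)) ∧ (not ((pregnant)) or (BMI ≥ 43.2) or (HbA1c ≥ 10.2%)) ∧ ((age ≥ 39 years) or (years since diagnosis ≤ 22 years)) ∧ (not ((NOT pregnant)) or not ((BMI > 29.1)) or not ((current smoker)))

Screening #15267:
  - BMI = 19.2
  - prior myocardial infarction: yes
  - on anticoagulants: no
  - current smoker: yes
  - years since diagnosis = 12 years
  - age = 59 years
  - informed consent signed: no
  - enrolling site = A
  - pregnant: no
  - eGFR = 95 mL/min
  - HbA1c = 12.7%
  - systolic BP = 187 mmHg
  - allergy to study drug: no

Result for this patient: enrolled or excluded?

Atomic conditions:
  enrolling site = B: A == B is false
  current smoker: yes → true
  years since diagnosis between 8 years and 26 years: 12 in [8, 26] is true
  enrolling site = C: A == C is false
  informed consent signed: no → false
  eGFR = 61 mL/min: 95 == 61 is false
  eGFR > 124 mL/min: 95 > 124 is false
  on anticoagulants: no → false
  enrolling site ∈ {B, D}: A is not in the set → false
  NOT allergy to study drug: no → true
  eGFR ≤ 89 mL/min: 95 ≤ 89 is false
  systolic BP > 186 mmHg: 187 > 186 is true
  NOT prior myocardial infarction: yes → false
  pregnant: no → false
  BMI ≥ 43.2: 19.2 ≥ 43.2 is false
  HbA1c ≥ 10.2%: 12.7 ≥ 10.2 is true
  age ≥ 39 years: 59 ≥ 39 is true
  years since diagnosis ≤ 22 years: 12 ≤ 22 is true
  NOT pregnant: no → true
  BMI > 29.1: 19.2 > 29.1 is false
Combine:
[1.3] NOT true = false
[1] false OR true OR false = true
[2.2] NOT false = true
[2] false OR true OR false = true
[3.1] NOT false = true
[3] true OR false = true
[4] false OR true = true
[5.2] NOT true = false
[5] false OR false OR false = false
[6.1] NOT false = true
[6] true OR false OR true = true
[7] true OR true = true
[8.1] NOT true = false
[8.2] NOT false = true
[8.3] NOT true = false
[8] false OR true OR false = true
[root] true AND true AND true AND true AND false AND true AND true AND true = false
Overall: false → excluded

Excluded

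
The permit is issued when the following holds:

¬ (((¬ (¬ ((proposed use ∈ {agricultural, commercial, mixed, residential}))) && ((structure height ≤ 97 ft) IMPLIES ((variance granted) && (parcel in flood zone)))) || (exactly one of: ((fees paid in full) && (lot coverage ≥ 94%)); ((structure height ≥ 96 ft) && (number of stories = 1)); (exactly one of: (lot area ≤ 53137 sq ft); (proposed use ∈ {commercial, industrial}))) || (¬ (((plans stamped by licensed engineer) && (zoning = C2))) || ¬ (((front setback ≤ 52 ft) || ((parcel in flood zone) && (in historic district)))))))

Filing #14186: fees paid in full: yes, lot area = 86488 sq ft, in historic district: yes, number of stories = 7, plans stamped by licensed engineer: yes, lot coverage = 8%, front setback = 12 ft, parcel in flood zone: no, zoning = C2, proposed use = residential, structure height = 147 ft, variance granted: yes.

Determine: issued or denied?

Denied

Atomic conditions:
  proposed use ∈ {agricultural, commercial, mixed, residential}: residential is in the set → true
  structure height ≤ 97 ft: 147 ≤ 97 is false
  variance granted: yes → true
  parcel in flood zone: no → false
  fees paid in full: yes → true
  lot coverage ≥ 94%: 8 ≥ 94 is false
  structure height ≥ 96 ft: 147 ≥ 96 is true
  number of stories = 1: 7 == 1 is false
  lot area ≤ 53137 sq ft: 86488 ≤ 53137 is false
  proposed use ∈ {commercial, industrial}: residential is not in the set → false
  plans stamped by licensed engineer: yes → true
  zoning = C2: C2 == C2 is true
  front setback ≤ 52 ft: 12 ≤ 52 is true
  in historic district: yes → true
Combine:
[1.1.1.1] NOT true = false
[1.1.1] NOT false = true
[1.1.2.2] true AND false = false
[1.1.2] false → false (antecedent false ⇒ implication holds) = true
[1.1] true AND true = true
[1.2.1] true AND false = false
[1.2.2] true AND false = false
[1.2.3] exactly-one(false, false) = false
[1.2] exactly-one(false, false, false) = false
[1.3.1.1] true AND true = true
[1.3.1] NOT true = false
[1.3.2.1.2] false AND true = false
[1.3.2.1] true OR false = true
[1.3.2] NOT true = false
[1.3] false OR false = false
[1] true OR false OR false = true
[root] NOT true = false
Overall: false → denied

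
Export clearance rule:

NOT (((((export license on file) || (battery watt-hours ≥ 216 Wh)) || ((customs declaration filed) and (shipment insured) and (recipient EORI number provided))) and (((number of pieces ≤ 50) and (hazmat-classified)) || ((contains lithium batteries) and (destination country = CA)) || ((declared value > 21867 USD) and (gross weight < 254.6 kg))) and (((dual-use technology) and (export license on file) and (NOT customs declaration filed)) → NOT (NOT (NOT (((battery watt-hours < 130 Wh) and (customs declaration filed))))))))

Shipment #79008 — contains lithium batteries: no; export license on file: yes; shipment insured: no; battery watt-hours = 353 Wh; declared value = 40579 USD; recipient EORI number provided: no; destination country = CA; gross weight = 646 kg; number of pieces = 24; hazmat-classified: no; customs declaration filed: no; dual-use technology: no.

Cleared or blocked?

Atomic conditions:
  export license on file: yes → true
  battery watt-hours ≥ 216 Wh: 353 ≥ 216 is true
  customs declaration filed: no → false
  shipment insured: no → false
  recipient EORI number provided: no → false
  number of pieces ≤ 50: 24 ≤ 50 is true
  hazmat-classified: no → false
  contains lithium batteries: no → false
  destination country = CA: CA == CA is true
  declared value > 21867 USD: 40579 > 21867 is true
  gross weight < 254.6 kg: 646 < 254.6 is false
  dual-use technology: no → false
  NOT customs declaration filed: no → true
  battery watt-hours < 130 Wh: 353 < 130 is false
Combine:
[1.1.1] true OR true = true
[1.1.2] false AND false AND false = false
[1.1] true OR false = true
[1.2.1] true AND false = false
[1.2.2] false AND true = false
[1.2.3] true AND false = false
[1.2] false OR false OR false = false
[1.3.1] false AND true AND true = false
[1.3.2.1.1.1] false AND false = false
[1.3.2.1.1] NOT false = true
[1.3.2.1] NOT true = false
[1.3.2] NOT false = true
[1.3] false → true (antecedent false ⇒ implication holds) = true
[1] true AND false AND true = false
[root] NOT false = true
Overall: true → cleared

Cleared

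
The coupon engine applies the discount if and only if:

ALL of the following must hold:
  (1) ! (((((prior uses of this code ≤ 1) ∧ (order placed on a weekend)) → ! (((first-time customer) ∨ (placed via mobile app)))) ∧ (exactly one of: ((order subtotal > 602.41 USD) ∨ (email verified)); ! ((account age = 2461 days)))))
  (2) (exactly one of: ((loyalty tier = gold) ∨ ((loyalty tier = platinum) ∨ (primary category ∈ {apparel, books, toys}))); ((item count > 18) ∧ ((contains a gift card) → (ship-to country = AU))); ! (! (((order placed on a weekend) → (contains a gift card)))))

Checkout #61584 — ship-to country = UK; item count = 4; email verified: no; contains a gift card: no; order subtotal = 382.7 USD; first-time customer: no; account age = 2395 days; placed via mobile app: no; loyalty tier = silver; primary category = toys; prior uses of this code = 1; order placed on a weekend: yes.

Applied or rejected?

Atomic conditions:
  prior uses of this code ≤ 1: 1 ≤ 1 is true
  order placed on a weekend: yes → true
  first-time customer: no → false
  placed via mobile app: no → false
  order subtotal > 602.41 USD: 382.7 > 602.41 is false
  email verified: no → false
  account age = 2461 days: 2395 == 2461 is false
  loyalty tier = gold: silver == gold is false
  loyalty tier = platinum: silver == platinum is false
  primary category ∈ {apparel, books, toys}: toys is in the set → true
  item count > 18: 4 > 18 is false
  contains a gift card: no → false
  ship-to country = AU: UK == AU is false
Combine:
[1.1.1.1] true AND true = true
[1.1.1.2.1] false OR false = false
[1.1.1.2] NOT false = true
[1.1.1] true → true = true
[1.1.2.1] false OR false = false
[1.1.2.2] NOT false = true
[1.1.2] exactly-one(false, true) = true
[1.1] true AND true = true
[1] NOT true = false
[2.1.2] false OR true = true
[2.1] false OR true = true
[2.2.2] false → false (antecedent false ⇒ implication holds) = true
[2.2] false AND true = false
[2.3.1.1] true → false = false
[2.3.1] NOT false = true
[2.3] NOT true = false
[2] exactly-one(true, false, false) = true
[root] false AND true = false
Overall: false → rejected

Rejected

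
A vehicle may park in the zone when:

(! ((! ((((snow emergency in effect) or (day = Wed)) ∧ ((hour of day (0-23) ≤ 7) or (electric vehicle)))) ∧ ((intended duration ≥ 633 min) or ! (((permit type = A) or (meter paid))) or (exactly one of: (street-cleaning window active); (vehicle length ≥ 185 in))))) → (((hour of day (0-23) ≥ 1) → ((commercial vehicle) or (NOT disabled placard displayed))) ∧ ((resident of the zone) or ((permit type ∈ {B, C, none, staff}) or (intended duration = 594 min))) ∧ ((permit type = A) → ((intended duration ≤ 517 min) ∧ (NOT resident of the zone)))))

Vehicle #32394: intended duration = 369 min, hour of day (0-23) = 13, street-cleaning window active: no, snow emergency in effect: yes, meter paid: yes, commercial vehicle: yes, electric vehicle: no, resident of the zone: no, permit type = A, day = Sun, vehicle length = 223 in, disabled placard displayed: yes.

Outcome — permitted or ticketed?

Atomic conditions:
  snow emergency in effect: yes → true
  day = Wed: Sun == Wed is false
  hour of day (0-23) ≤ 7: 13 ≤ 7 is false
  electric vehicle: no → false
  intended duration ≥ 633 min: 369 ≥ 633 is false
  permit type = A: A == A is true
  meter paid: yes → true
  street-cleaning window active: no → false
  vehicle length ≥ 185 in: 223 ≥ 185 is true
  hour of day (0-23) ≥ 1: 13 ≥ 1 is true
  commercial vehicle: yes → true
  NOT disabled placard displayed: yes → false
  resident of the zone: no → false
  permit type ∈ {B, C, none, staff}: A is not in the set → false
  intended duration = 594 min: 369 == 594 is false
  intended duration ≤ 517 min: 369 ≤ 517 is true
  NOT resident of the zone: no → true
Combine:
[1.1.1.1.1] true OR false = true
[1.1.1.1.2] false OR false = false
[1.1.1.1] true AND false = false
[1.1.1] NOT false = true
[1.1.2.2.1] true OR true = true
[1.1.2.2] NOT true = false
[1.1.2.3] exactly-one(false, true) = true
[1.1.2] false OR false OR true = true
[1.1] true AND true = true
[1] NOT true = false
[2.1.2] true OR false = true
[2.1] true → true = true
[2.2.2] false OR false = false
[2.2] false OR false = false
[2.3.2] true AND true = true
[2.3] true → true = true
[2] true AND false AND true = false
[root] false → false (antecedent false ⇒ implication holds) = true
Overall: true → permitted

Permitted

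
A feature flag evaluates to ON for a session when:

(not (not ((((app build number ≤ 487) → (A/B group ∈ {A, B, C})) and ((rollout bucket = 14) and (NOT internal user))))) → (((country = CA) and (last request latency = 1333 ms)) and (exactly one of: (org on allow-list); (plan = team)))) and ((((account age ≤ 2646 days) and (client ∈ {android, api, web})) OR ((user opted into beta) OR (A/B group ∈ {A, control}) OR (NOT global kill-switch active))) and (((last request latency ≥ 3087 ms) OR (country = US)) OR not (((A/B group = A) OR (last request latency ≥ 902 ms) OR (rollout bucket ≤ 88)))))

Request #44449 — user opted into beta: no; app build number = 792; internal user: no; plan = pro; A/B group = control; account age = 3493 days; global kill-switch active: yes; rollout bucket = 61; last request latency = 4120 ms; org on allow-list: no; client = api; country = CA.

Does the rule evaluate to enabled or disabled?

Enabled

Atomic conditions:
  app build number ≤ 487: 792 ≤ 487 is false
  A/B group ∈ {A, B, C}: control is not in the set → false
  rollout bucket = 14: 61 == 14 is false
  NOT internal user: no → true
  country = CA: CA == CA is true
  last request latency = 1333 ms: 4120 == 1333 is false
  org on allow-list: no → false
  plan = team: pro == team is false
  account age ≤ 2646 days: 3493 ≤ 2646 is false
  client ∈ {android, api, web}: api is in the set → true
  user opted into beta: no → false
  A/B group ∈ {A, control}: control is in the set → true
  NOT global kill-switch active: yes → false
  last request latency ≥ 3087 ms: 4120 ≥ 3087 is true
  country = US: CA == US is false
  A/B group = A: control == A is false
  last request latency ≥ 902 ms: 4120 ≥ 902 is true
  rollout bucket ≤ 88: 61 ≤ 88 is true
Combine:
[1.1.1.1.1] false → false (antecedent false ⇒ implication holds) = true
[1.1.1.1.2] false AND true = false
[1.1.1.1] true AND false = false
[1.1.1] NOT false = true
[1.1] NOT true = false
[1.2.1] true AND false = false
[1.2.2] exactly-one(false, false) = false
[1.2] false AND false = false
[1] false → false (antecedent false ⇒ implication holds) = true
[2.1.1] false AND true = false
[2.1.2] false OR true OR false = true
[2.1] false OR true = true
[2.2.1] true OR false = true
[2.2.2.1] false OR true OR true = true
[2.2.2] NOT true = false
[2.2] true OR false = true
[2] true AND true = true
[root] true AND true = true
Overall: true → enabled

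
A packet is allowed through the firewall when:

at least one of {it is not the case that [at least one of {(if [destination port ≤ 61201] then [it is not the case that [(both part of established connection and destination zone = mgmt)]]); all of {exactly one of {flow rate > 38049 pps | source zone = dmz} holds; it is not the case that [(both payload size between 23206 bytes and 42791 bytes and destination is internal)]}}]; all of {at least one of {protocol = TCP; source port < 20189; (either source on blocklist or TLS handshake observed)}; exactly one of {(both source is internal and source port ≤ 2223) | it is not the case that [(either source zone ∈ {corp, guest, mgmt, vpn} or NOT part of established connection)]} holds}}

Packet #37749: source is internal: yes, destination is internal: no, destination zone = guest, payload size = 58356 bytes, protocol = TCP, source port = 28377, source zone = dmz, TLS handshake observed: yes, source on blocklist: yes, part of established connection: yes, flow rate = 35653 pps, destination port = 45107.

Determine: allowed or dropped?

Allowed

Atomic conditions:
  destination port ≤ 61201: 45107 ≤ 61201 is true
  part of established connection: yes → true
  destination zone = mgmt: guest == mgmt is false
  flow rate > 38049 pps: 35653 > 38049 is false
  source zone = dmz: dmz == dmz is true
  payload size between 23206 bytes and 42791 bytes: 58356 in [23206, 42791] is false
  destination is internal: no → false
  protocol = TCP: TCP == TCP is true
  source port < 20189: 28377 < 20189 is false
  source on blocklist: yes → true
  TLS handshake observed: yes → true
  source is internal: yes → true
  source port ≤ 2223: 28377 ≤ 2223 is false
  source zone ∈ {corp, guest, mgmt, vpn}: dmz is not in the set → false
  NOT part of established connection: yes → false
Combine:
[1.1.1.2.1] true AND false = false
[1.1.1.2] NOT false = true
[1.1.1] true → true = true
[1.1.2.1] exactly-one(false, true) = true
[1.1.2.2.1] false AND false = false
[1.1.2.2] NOT false = true
[1.1.2] true AND true = true
[1.1] true OR true = true
[1] NOT true = false
[2.1.3] true OR true = true
[2.1] true OR false OR true = true
[2.2.1] true AND false = false
[2.2.2.1] false OR false = false
[2.2.2] NOT false = true
[2.2] exactly-one(false, true) = true
[2] true AND true = true
[root] false OR true = true
Overall: true → allowed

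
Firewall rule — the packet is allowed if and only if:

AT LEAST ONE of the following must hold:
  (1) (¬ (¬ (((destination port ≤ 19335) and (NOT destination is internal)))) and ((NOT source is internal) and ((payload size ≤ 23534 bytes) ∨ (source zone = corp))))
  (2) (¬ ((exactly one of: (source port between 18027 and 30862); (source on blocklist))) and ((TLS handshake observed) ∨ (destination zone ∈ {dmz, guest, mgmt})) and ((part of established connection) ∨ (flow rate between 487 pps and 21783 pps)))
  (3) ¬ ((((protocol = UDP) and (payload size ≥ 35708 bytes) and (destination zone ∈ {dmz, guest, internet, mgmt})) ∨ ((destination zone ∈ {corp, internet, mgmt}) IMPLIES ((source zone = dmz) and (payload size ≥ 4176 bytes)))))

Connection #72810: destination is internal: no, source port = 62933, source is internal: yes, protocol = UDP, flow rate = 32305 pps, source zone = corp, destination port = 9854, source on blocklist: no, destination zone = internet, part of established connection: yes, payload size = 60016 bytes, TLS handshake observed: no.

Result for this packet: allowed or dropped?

Atomic conditions:
  destination port ≤ 19335: 9854 ≤ 19335 is true
  NOT destination is internal: no → true
  NOT source is internal: yes → false
  payload size ≤ 23534 bytes: 60016 ≤ 23534 is false
  source zone = corp: corp == corp is true
  source port between 18027 and 30862: 62933 in [18027, 30862] is false
  source on blocklist: no → false
  TLS handshake observed: no → false
  destination zone ∈ {dmz, guest, mgmt}: internet is not in the set → false
  part of established connection: yes → true
  flow rate between 487 pps and 21783 pps: 32305 in [487, 21783] is false
  protocol = UDP: UDP == UDP is true
  payload size ≥ 35708 bytes: 60016 ≥ 35708 is true
  destination zone ∈ {dmz, guest, internet, mgmt}: internet is in the set → true
  destination zone ∈ {corp, internet, mgmt}: internet is in the set → true
  source zone = dmz: corp == dmz is false
  payload size ≥ 4176 bytes: 60016 ≥ 4176 is true
Combine:
[1.1.1.1] true AND true = true
[1.1.1] NOT true = false
[1.1] NOT false = true
[1.2.2] false OR true = true
[1.2] false AND true = false
[1] true AND false = false
[2.1.1] exactly-one(false, false) = false
[2.1] NOT false = true
[2.2] false OR false = false
[2.3] true OR false = true
[2] true AND false AND true = false
[3.1.1] true AND true AND true = true
[3.1.2.2] false AND true = false
[3.1.2] true → false = false
[3.1] true OR false = true
[3] NOT true = false
[root] false OR false OR false = false
Overall: false → dropped

Dropped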